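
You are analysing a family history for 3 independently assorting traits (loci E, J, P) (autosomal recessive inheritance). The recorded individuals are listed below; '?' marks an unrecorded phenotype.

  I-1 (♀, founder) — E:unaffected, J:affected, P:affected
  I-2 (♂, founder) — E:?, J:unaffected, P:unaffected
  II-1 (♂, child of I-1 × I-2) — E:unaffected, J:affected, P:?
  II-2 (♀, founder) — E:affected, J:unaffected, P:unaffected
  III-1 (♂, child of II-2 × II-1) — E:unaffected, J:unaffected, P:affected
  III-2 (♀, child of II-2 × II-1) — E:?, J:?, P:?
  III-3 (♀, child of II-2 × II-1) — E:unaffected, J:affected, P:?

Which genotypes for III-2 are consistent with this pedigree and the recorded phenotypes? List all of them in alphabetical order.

E/I-1 un ·: EE|Ee
E/I-2 ? ·: EE|Ee|ee
E/II-1 un I-1×I-2: EE|Ee
E/II-2 aff ·: ee
E/III-1 un II-2×II-1: Ee
E/III-2 ? II-2×II-1: Ee|ee
E/III-3 un II-2×II-1: Ee
⇒ E over [I-1,I-2,II-1,II-2,III-1,III-2,III-3]: 14 consistent
J/I-1 aff ·: jj
J/I-2 un ·: Jj
J/II-1 aff I-1×I-2: jj
J/II-2 un ·: Jj
J/III-1 un II-2×II-1: Jj
J/III-2 ? II-2×II-1: Jj|jj
J/III-3 aff II-2×II-1: jj
⇒ J over [I-1,I-2,II-1,II-2,III-1,III-2,III-3]: 2 consistent
P/I-1 aff ·: pp
P/I-2 un ·: PP|Pp
P/II-1 ? I-1×I-2: Pp|pp
P/II-2 un ·: Pp
P/III-1 aff II-2×II-1: pp
P/III-2 ? II-2×II-1: PP|Pp|pp
P/III-3 ? II-2×II-1: PP|Pp|pp
⇒ P over [I-1,I-2,II-1,II-2,III-1,III-2,III-3]: 22 consistent

III-2 ∈ {Ee Jj PP, Ee Jj Pp, Ee Jj pp, Ee jj PP, Ee jj Pp, Ee jj pp, ee Jj PP, ee Jj Pp, ee Jj pp, ee jj PP, ee jj Pp, ee jj pp}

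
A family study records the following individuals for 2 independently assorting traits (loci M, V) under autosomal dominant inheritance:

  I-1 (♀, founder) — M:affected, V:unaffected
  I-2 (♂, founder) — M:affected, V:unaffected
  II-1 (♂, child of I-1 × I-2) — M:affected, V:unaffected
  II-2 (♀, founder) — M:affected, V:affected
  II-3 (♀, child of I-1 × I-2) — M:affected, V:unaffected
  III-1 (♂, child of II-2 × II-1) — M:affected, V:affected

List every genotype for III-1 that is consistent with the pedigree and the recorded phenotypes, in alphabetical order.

M/I-1 aff ·: Mm|MM
M/I-2 aff ·: Mm|MM
M/II-1 aff I-1×I-2: Mm|MM
M/II-2 aff ·: Mm|MM
M/II-3 aff I-1×I-2: Mm|MM
M/III-1 aff II-2×II-1: Mm|MM
⇒ M over [I-1,I-2,II-1,II-2,II-3,III-1]: 45 consistent
V/I-1 un ·: vv
V/I-2 un ·: vv
V/II-1 un I-1×I-2: vv
V/II-2 aff ·: Vv|VV
V/II-3 un I-1×I-2: vv
V/III-1 aff II-2×II-1: Vv
⇒ V over [I-1,I-2,II-1,II-2,II-3,III-1]: 2 consistent

III-1 ∈ {MM Vv, Mm Vv}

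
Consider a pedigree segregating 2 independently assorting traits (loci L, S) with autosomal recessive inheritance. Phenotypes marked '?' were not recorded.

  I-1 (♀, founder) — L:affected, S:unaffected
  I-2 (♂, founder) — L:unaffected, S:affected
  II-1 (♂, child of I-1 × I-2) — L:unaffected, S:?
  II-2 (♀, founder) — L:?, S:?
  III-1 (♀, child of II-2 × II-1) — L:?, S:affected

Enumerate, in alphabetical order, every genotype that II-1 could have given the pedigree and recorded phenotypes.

II-1 ∈ {Ll Ss, Ll ss}

L/I-1 aff ·: ll
L/I-2 un ·: LL|Ll
L/II-1 un I-1×I-2: Ll
L/II-2 ? ·: LL|Ll|ll
L/III-1 ? II-2×II-1: LL|Ll|ll
⇒ L over [I-1,I-2,II-1,II-2,III-1]: 14 consistent
S/I-1 un ·: SS|Ss
S/I-2 aff ·: ss
S/II-1 ? I-1×I-2: Ss|ss
S/II-2 ? ·: Ss|ss
S/III-1 aff II-2×II-1: ss
⇒ S over [I-1,I-2,II-1,II-2,III-1]: 6 consistent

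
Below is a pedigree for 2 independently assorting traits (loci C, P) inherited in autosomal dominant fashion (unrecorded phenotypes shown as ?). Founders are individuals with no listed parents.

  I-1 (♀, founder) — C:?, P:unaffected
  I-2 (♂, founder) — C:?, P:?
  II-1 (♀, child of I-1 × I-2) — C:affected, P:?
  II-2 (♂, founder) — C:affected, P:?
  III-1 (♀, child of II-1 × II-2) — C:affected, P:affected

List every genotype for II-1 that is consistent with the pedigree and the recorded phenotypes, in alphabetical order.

C/I-1 ? ·: cc|Cc|CC
C/I-2 ? ·: cc|Cc|CC
C/II-1 aff I-1×I-2: Cc|CC
C/II-2 aff ·: Cc|CC
C/III-1 aff II-1×II-2: Cc|CC
⇒ C over [I-1,I-2,II-1,II-2,III-1]: 40 consistent
P/I-1 un ·: pp
P/I-2 ? ·: pp|Pp|PP
P/II-1 ? I-1×I-2: pp|Pp
P/II-2 ? ·: pp|Pp|PP
P/III-1 aff II-1×II-2: Pp|PP
⇒ P over [I-1,I-2,II-1,II-2,III-1]: 14 consistent

II-1 ∈ {CC Pp, CC pp, Cc Pp, Cc pp}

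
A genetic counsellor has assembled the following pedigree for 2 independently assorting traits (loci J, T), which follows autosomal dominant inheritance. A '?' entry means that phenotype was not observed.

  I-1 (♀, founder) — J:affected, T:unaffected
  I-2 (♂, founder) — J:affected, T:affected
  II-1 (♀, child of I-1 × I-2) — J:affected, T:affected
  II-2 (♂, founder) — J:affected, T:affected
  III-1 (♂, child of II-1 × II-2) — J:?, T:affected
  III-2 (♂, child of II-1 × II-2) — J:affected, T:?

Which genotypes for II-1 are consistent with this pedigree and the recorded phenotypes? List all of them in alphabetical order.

II-1 ∈ {JJ Tt, Jj Tt}

J/I-1 aff ·: Jj|JJ
J/I-2 aff ·: Jj|JJ
J/II-1 aff I-1×I-2: Jj|JJ
J/II-2 aff ·: Jj|JJ
J/III-1 ? II-1×II-2: jj|Jj|JJ
J/III-2 aff II-1×II-2: Jj|JJ
⇒ J over [I-1,I-2,II-1,II-2,III-1,III-2]: 50 consistent
T/I-1 un ·: tt
T/I-2 aff ·: Tt|TT
T/II-1 aff I-1×I-2: Tt
T/II-2 aff ·: Tt|TT
T/III-1 aff II-1×II-2: Tt|TT
T/III-2 ? II-1×II-2: tt|Tt|TT
⇒ T over [I-1,I-2,II-1,II-2,III-1,III-2]: 20 consistent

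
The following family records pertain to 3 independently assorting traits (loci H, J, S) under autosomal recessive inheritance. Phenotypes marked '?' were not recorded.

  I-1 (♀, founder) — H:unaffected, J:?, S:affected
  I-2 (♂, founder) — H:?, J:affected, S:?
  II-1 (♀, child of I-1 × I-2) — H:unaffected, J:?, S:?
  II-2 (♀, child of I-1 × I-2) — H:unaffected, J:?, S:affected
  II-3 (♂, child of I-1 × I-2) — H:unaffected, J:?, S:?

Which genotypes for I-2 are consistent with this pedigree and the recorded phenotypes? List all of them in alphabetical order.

I-2 ∈ {HH jj Ss, HH jj ss, Hh jj Ss, Hh jj ss, hh jj Ss, hh jj ss}

H/I-1 un ·: HH|Hh
H/I-2 ? ·: HH|Hh|hh
H/II-1 un I-1×I-2: HH|Hh
H/II-2 un I-1×I-2: HH|Hh
H/II-3 un I-1×I-2: HH|Hh
⇒ H over [I-1,I-2,II-1,II-2,II-3]: 27 consistent
J/I-1 ? ·: JJ|Jj|jj
J/I-2 aff ·: jj
J/II-1 ? I-1×I-2: Jj|jj
J/II-2 ? I-1×I-2: Jj|jj
J/II-3 ? I-1×I-2: Jj|jj
⇒ J over [I-1,I-2,II-1,II-2,II-3]: 10 consistent
S/I-1 aff ·: ss
S/I-2 ? ·: Ss|ss
S/II-1 ? I-1×I-2: Ss|ss
S/II-2 aff I-1×I-2: ss
S/II-3 ? I-1×I-2: Ss|ss
⇒ S over [I-1,I-2,II-1,II-2,II-3]: 5 consistent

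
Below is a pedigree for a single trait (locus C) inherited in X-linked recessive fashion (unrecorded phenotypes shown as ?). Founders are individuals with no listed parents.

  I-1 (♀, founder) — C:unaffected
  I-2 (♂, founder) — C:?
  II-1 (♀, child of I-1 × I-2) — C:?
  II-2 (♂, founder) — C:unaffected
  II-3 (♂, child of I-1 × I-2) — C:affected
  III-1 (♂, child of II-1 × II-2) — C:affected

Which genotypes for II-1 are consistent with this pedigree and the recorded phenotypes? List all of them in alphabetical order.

II-1 ∈ {X^CX^c, X^cX^c}

C/I-1 un ·: X^CX^c
C/I-2 ? ·: X^CY|X^cY
C/II-1 ? I-1×I-2: X^CX^c|X^cX^c
C/II-2 un ·: X^CY
C/II-3 aff I-1×I-2: X^cY
C/III-1 aff II-1×II-2: X^cY
⇒ C over [I-1,I-2,II-1,II-2,II-3,III-1]: 3 consistent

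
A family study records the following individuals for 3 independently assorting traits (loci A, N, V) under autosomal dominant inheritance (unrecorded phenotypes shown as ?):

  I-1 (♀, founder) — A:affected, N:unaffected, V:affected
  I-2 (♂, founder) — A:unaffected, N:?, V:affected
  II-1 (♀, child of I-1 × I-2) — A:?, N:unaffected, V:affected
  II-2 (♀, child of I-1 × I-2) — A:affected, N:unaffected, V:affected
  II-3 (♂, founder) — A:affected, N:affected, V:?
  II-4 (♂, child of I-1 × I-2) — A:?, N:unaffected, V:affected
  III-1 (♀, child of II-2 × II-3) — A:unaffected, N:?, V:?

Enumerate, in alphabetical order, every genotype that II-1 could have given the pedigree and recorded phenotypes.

II-1 ∈ {Aa nn VV, Aa nn Vv, aa nn VV, aa nn Vv}

A/I-1 aff ·: Aa|AA
A/I-2 un ·: aa
A/II-1 ? I-1×I-2: aa|Aa
A/II-2 aff I-1×I-2: Aa
A/II-3 aff ·: Aa
A/II-4 ? I-1×I-2: aa|Aa
A/III-1 un II-2×II-3: aa
⇒ A over [I-1,I-2,II-1,II-2,II-3,II-4,III-1]: 5 consistent
N/I-1 un ·: nn
N/I-2 ? ·: nn|Nn
N/II-1 un I-1×I-2: nn
N/II-2 un I-1×I-2: nn
N/II-3 aff ·: Nn|NN
N/II-4 un I-1×I-2: nn
N/III-1 ? II-2×II-3: nn|Nn
⇒ N over [I-1,I-2,II-1,II-2,II-3,II-4,III-1]: 6 consistent
V/I-1 aff ·: Vv|VV
V/I-2 aff ·: Vv|VV
V/II-1 aff I-1×I-2: Vv|VV
V/II-2 aff I-1×I-2: Vv|VV
V/II-3 ? ·: vv|Vv|VV
V/II-4 aff I-1×I-2: Vv|VV
V/III-1 ? II-2×II-3: vv|Vv|VV
⇒ V over [I-1,I-2,II-1,II-2,II-3,II-4,III-1]: 136 consistent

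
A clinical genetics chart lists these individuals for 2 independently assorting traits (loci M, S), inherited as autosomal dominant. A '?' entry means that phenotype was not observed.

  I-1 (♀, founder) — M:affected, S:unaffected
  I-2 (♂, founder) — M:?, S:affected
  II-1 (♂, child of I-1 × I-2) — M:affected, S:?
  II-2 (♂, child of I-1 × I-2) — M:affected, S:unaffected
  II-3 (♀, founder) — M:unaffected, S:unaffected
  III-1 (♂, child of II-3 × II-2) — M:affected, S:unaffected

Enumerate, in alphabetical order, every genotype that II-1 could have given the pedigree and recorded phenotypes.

M/I-1 aff ·: Mm|MM
M/I-2 ? ·: mm|Mm|MM
M/II-1 aff I-1×I-2: Mm|MM
M/II-2 aff I-1×I-2: Mm|MM
M/II-3 un ·: mm
M/III-1 aff II-3×II-2: Mm
⇒ M over [I-1,I-2,II-1,II-2,II-3,III-1]: 15 consistent
S/I-1 un ·: ss
S/I-2 aff ·: Ss
S/II-1 ? I-1×I-2: ss|Ss
S/II-2 un I-1×I-2: ss
S/II-3 un ·: ss
S/III-1 un II-3×II-2: ss
⇒ S over [I-1,I-2,II-1,II-2,II-3,III-1]: 2 consistent

II-1 ∈ {MM Ss, MM ss, Mm Ss, Mm ss}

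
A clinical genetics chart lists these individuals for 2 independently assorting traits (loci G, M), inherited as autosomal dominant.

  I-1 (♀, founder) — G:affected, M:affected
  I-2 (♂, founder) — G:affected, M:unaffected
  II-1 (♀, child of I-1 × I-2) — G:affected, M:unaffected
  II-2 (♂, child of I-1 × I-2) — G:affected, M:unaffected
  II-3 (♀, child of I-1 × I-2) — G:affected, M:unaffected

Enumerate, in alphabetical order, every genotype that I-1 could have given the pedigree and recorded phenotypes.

I-1 ∈ {GG Mm, Gg Mm}

G/I-1 aff ·: Gg|GG
G/I-2 aff ·: Gg|GG
G/II-1 aff I-1×I-2: Gg|GG
G/II-2 aff I-1×I-2: Gg|GG
G/II-3 aff I-1×I-2: Gg|GG
⇒ G over [I-1,I-2,II-1,II-2,II-3]: 25 consistent
M/I-1 aff ·: Mm
M/I-2 un ·: mm
M/II-1 un I-1×I-2: mm
M/II-2 un I-1×I-2: mm
M/II-3 un I-1×I-2: mm
⇒ M over [I-1,I-2,II-1,II-2,II-3]: 1 consistent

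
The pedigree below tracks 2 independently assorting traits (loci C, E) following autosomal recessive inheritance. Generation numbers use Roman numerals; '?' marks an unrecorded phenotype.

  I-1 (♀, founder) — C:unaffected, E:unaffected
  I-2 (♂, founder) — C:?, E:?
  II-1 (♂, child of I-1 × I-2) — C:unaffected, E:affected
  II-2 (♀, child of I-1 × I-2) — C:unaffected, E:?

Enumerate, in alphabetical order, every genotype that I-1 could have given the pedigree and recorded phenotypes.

C/I-1 un ·: CC|Cc
C/I-2 ? ·: CC|Cc|cc
C/II-1 un I-1×I-2: CC|Cc
C/II-2 un I-1×I-2: CC|Cc
⇒ C over [I-1,I-2,II-1,II-2]: 15 consistent
E/I-1 un ·: Ee
E/I-2 ? ·: Ee|ee
E/II-1 aff I-1×I-2: ee
E/II-2 ? I-1×I-2: EE|Ee|ee
⇒ E over [I-1,I-2,II-1,II-2]: 5 consistent

I-1 ∈ {CC Ee, Cc Ee}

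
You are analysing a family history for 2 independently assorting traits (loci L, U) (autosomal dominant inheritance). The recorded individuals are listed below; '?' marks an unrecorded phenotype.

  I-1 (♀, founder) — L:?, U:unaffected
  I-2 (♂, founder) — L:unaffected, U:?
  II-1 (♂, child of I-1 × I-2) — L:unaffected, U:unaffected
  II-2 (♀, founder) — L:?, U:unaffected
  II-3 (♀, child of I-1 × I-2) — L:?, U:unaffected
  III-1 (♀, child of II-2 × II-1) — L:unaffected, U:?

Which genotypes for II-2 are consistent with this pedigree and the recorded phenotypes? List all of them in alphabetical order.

L/I-1 ? ·: ll|Ll
L/I-2 un ·: ll
L/II-1 un I-1×I-2: ll
L/II-2 ? ·: ll|Ll
L/II-3 ? I-1×I-2: ll|Ll
L/III-1 un II-2×II-1: ll
⇒ L over [I-1,I-2,II-1,II-2,II-3,III-1]: 6 consistent
U/I-1 un ·: uu
U/I-2 ? ·: uu|Uu
U/II-1 un I-1×I-2: uu
U/II-2 un ·: uu
U/II-3 un I-1×I-2: uu
U/III-1 ? II-2×II-1: uu
⇒ U over [I-1,I-2,II-1,II-2,II-3,III-1]: 2 consistent

II-2 ∈ {Ll uu, ll uu}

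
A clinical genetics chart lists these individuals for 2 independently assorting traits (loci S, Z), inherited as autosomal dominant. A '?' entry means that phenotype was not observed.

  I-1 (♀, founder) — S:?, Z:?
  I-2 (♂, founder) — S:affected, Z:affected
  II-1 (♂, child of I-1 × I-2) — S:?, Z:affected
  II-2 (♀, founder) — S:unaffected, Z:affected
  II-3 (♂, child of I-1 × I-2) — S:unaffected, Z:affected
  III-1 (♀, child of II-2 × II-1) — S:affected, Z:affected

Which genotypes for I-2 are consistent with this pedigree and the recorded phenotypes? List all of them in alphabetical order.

I-2 ∈ {Ss ZZ, Ss Zz}

S/I-1 ? ·: ss|Ss
S/I-2 aff ·: Ss
S/II-1 ? I-1×I-2: Ss|SS
S/II-2 un ·: ss
S/II-3 un I-1×I-2: ss
S/III-1 aff II-2×II-1: Ss
⇒ S over [I-1,I-2,II-1,II-2,II-3,III-1]: 3 consistent
Z/I-1 ? ·: zz|Zz|ZZ
Z/I-2 aff ·: Zz|ZZ
Z/II-1 aff I-1×I-2: Zz|ZZ
Z/II-2 aff ·: Zz|ZZ
Z/II-3 aff I-1×I-2: Zz|ZZ
Z/III-1 aff II-2×II-1: Zz|ZZ
⇒ Z over [I-1,I-2,II-1,II-2,II-3,III-1]: 53 consistent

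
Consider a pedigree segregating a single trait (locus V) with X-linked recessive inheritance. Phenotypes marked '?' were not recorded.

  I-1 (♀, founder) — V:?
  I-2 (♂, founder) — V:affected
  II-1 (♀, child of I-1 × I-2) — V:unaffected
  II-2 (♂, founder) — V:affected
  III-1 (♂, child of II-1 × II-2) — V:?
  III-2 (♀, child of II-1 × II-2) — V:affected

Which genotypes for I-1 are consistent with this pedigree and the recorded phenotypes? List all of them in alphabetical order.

I-1 ∈ {X^VX^V, X^VX^v}

V/I-1 ? ·: X^VX^V|X^VX^v
V/I-2 aff ·: X^vY
V/II-1 un I-1×I-2: X^VX^v
V/II-2 aff ·: X^vY
V/III-1 ? II-1×II-2: X^VY|X^vY
V/III-2 aff II-1×II-2: X^vX^v
⇒ V over [I-1,I-2,II-1,II-2,III-1,III-2]: 4 consistent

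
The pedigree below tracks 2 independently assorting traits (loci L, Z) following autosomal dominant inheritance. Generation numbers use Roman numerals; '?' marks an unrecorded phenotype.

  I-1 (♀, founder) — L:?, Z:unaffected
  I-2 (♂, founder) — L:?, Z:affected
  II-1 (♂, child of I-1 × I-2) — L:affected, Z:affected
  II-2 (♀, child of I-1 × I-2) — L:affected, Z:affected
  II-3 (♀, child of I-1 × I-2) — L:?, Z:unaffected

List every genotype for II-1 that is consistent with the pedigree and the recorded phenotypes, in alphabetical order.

L/I-1 ? ·: ll|Ll|LL
L/I-2 ? ·: ll|Ll|LL
L/II-1 aff I-1×I-2: Ll|LL
L/II-2 aff I-1×I-2: Ll|LL
L/II-3 ? I-1×I-2: ll|Ll|LL
⇒ L over [I-1,I-2,II-1,II-2,II-3]: 35 consistent
Z/I-1 un ·: zz
Z/I-2 aff ·: Zz
Z/II-1 aff I-1×I-2: Zz
Z/II-2 aff I-1×I-2: Zz
Z/II-3 un I-1×I-2: zz
⇒ Z over [I-1,I-2,II-1,II-2,II-3]: 1 consistent

II-1 ∈ {LL Zz, Ll Zz}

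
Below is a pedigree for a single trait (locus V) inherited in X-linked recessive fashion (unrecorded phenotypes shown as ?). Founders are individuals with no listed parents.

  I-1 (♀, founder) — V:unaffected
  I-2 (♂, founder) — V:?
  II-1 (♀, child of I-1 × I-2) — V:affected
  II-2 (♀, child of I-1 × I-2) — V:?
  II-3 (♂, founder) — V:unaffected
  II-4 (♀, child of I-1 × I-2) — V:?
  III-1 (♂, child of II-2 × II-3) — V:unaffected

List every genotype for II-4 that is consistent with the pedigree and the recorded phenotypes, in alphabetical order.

V/I-1 un ·: X^VX^v
V/I-2 ? ·: X^vY
V/II-1 aff I-1×I-2: X^vX^v
V/II-2 ? I-1×I-2: X^VX^v
V/II-3 un ·: X^VY
V/II-4 ? I-1×I-2: X^VX^v|X^vX^v
V/III-1 un II-2×II-3: X^VY
⇒ V over [I-1,I-2,II-1,II-2,II-3,II-4,III-1]: 2 consistent

II-4 ∈ {X^VX^v, X^vX^v}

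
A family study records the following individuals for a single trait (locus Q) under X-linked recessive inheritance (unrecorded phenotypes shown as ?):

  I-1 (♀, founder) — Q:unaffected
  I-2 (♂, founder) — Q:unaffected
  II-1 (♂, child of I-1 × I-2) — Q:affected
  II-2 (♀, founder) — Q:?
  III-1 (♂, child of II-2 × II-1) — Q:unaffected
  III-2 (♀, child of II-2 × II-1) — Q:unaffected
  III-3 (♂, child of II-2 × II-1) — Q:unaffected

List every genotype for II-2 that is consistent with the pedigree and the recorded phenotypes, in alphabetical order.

Q/I-1 un ·: X^QX^q
Q/I-2 un ·: X^QY
Q/II-1 aff I-1×I-2: X^qY
Q/II-2 ? ·: X^QX^Q|X^QX^q
Q/III-1 un II-2×II-1: X^QY
Q/III-2 un II-2×II-1: X^QX^q
Q/III-3 un II-2×II-1: X^QY
⇒ Q over [I-1,I-2,II-1,II-2,III-1,III-2,III-3]: 2 consistent

II-2 ∈ {X^QX^Q, X^QX^q}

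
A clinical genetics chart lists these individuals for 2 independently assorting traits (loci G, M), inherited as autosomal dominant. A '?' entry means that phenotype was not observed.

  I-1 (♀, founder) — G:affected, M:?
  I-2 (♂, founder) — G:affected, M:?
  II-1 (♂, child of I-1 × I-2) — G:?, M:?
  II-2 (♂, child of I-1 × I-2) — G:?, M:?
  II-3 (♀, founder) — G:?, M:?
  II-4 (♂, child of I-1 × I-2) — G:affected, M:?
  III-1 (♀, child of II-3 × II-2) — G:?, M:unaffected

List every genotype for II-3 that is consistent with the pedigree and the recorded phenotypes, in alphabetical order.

G/I-1 aff ·: Gg|GG
G/I-2 aff ·: Gg|GG
G/II-1 ? I-1×I-2: gg|Gg|GG
G/II-2 ? I-1×I-2: gg|Gg|GG
G/II-3 ? ·: gg|Gg|GG
G/II-4 aff I-1×I-2: Gg|GG
G/III-1 ? II-3×II-2: gg|Gg|GG
⇒ G over [I-1,I-2,II-1,II-2,II-3,II-4,III-1]: 182 consistent
M/I-1 ? ·: mm|Mm|MM
M/I-2 ? ·: mm|Mm|MM
M/II-1 ? I-1×I-2: mm|Mm|MM
M/II-2 ? I-1×I-2: mm|Mm
M/II-3 ? ·: mm|Mm
M/II-4 ? I-1×I-2: mm|Mm|MM
M/III-1 un II-3×II-2: mm
⇒ M over [I-1,I-2,II-1,II-2,II-3,II-4,III-1]: 90 consistent

II-3 ∈ {GG Mm, GG mm, Gg Mm, Gg mm, gg Mm, gg mm}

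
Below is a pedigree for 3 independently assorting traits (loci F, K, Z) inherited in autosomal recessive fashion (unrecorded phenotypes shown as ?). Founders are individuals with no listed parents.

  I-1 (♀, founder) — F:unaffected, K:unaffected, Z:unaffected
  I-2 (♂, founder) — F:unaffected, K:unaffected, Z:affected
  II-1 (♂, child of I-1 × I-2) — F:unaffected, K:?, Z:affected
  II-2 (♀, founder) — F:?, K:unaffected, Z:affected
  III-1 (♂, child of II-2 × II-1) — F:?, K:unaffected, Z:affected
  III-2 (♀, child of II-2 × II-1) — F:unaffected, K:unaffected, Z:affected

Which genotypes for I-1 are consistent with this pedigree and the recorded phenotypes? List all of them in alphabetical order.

I-1 ∈ {FF KK Zz, FF Kk Zz, Ff KK Zz, Ff Kk Zz}

F/I-1 un ·: FF|Ff
F/I-2 un ·: FF|Ff
F/II-1 un I-1×I-2: FF|Ff
F/II-2 ? ·: FF|Ff|ff
F/III-1 ? II-2×II-1: FF|Ff|ff
F/III-2 un II-2×II-1: FF|Ff
⇒ F over [I-1,I-2,II-1,II-2,III-1,III-2]: 60 consistent
K/I-1 un ·: KK|Kk
K/I-2 un ·: KK|Kk
K/II-1 ? I-1×I-2: KK|Kk|kk
K/II-2 un ·: KK|Kk
K/III-1 un II-2×II-1: KK|Kk
K/III-2 un II-2×II-1: KK|Kk
⇒ K over [I-1,I-2,II-1,II-2,III-1,III-2]: 46 consistent
Z/I-1 un ·: Zz
Z/I-2 aff ·: zz
Z/II-1 aff I-1×I-2: zz
Z/II-2 aff ·: zz
Z/III-1 aff II-2×II-1: zz
Z/III-2 aff II-2×II-1: zz
⇒ Z over [I-1,I-2,II-1,II-2,III-1,III-2]: 1 consistent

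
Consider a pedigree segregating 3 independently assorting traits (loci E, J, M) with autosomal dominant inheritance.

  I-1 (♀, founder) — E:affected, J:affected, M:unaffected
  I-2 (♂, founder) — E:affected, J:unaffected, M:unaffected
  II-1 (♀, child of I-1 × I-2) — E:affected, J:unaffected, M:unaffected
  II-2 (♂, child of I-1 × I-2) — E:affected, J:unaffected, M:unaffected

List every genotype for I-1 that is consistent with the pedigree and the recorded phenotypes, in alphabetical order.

I-1 ∈ {EE Jj mm, Ee Jj mm}

E/I-1 aff ·: Ee|EE
E/I-2 aff ·: Ee|EE
E/II-1 aff I-1×I-2: Ee|EE
E/II-2 aff I-1×I-2: Ee|EE
⇒ E over [I-1,I-2,II-1,II-2]: 13 consistent
J/I-1 aff ·: Jj
J/I-2 un ·: jj
J/II-1 un I-1×I-2: jj
J/II-2 un I-1×I-2: jj
⇒ J over [I-1,I-2,II-1,II-2]: 1 consistent
M/I-1 un ·: mm
M/I-2 un ·: mm
M/II-1 un I-1×I-2: mm
M/II-2 un I-1×I-2: mm
⇒ M over [I-1,I-2,II-1,II-2]: 1 consistent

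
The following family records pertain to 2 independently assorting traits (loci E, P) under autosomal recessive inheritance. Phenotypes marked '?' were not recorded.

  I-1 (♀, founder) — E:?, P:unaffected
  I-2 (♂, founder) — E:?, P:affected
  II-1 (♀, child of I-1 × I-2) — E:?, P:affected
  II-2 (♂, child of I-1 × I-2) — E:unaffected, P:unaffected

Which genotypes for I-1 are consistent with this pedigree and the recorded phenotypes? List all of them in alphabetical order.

I-1 ∈ {EE Pp, Ee Pp, ee Pp}

E/I-1 ? ·: EE|Ee|ee
E/I-2 ? ·: EE|Ee|ee
E/II-1 ? I-1×I-2: EE|Ee|ee
E/II-2 un I-1×I-2: EE|Ee
⇒ E over [I-1,I-2,II-1,II-2]: 21 consistent
P/I-1 un ·: Pp
P/I-2 aff ·: pp
P/II-1 aff I-1×I-2: pp
P/II-2 un I-1×I-2: Pp
⇒ P over [I-1,I-2,II-1,II-2]: 1 consistent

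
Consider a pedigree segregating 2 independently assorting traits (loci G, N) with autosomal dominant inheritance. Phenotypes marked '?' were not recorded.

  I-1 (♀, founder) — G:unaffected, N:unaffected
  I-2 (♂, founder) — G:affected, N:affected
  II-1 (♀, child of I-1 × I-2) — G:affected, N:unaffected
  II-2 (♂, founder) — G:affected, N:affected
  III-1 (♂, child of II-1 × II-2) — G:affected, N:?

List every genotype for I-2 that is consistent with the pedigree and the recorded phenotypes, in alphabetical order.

I-2 ∈ {GG Nn, Gg Nn}

G/I-1 un ·: gg
G/I-2 aff ·: Gg|GG
G/II-1 aff I-1×I-2: Gg
G/II-2 aff ·: Gg|GG
G/III-1 aff II-1×II-2: Gg|GG
⇒ G over [I-1,I-2,II-1,II-2,III-1]: 8 consistent
N/I-1 un ·: nn
N/I-2 aff ·: Nn
N/II-1 un I-1×I-2: nn
N/II-2 aff ·: Nn|NN
N/III-1 ? II-1×II-2: nn|Nn
⇒ N over [I-1,I-2,II-1,II-2,III-1]: 3 consistent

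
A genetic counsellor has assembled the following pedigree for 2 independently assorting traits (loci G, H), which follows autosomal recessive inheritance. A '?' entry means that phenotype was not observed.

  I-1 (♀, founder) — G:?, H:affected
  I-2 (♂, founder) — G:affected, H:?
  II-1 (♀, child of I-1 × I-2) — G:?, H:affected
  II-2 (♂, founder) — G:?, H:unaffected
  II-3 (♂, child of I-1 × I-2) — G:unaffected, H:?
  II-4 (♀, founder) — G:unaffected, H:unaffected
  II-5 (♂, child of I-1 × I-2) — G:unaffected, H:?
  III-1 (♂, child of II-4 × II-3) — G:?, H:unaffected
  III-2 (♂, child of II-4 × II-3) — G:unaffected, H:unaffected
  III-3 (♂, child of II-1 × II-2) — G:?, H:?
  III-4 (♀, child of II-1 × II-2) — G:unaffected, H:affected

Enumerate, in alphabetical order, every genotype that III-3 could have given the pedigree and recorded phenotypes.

G/I-1 ? ·: GG|Gg
G/I-2 aff ·: gg
G/II-1 ? I-1×I-2: Gg|gg
G/II-2 ? ·: GG|Gg|gg
G/II-3 un I-1×I-2: Gg
G/II-4 un ·: GG|Gg
G/II-5 un I-1×I-2: Gg
G/III-1 ? II-4×II-3: GG|Gg|gg
G/III-2 un II-4×II-3: GG|Gg
G/III-3 ? II-1×II-2: GG|Gg|gg
G/III-4 un II-1×II-2: GG|Gg
⇒ G over [I-1,I-2,II-1,II-2,II-3,II-4,II-5,III-1,III-2,III-3,III-4]: 270 consistent
H/I-1 aff ·: hh
H/I-2 ? ·: Hh|hh
H/II-1 aff I-1×I-2: hh
H/II-2 un ·: Hh
H/II-3 ? I-1×I-2: Hh|hh
H/II-4 un ·: HH|Hh
H/II-5 ? I-1×I-2: Hh|hh
H/III-1 un II-4×II-3: HH|Hh
H/III-2 un II-4×II-3: HH|Hh
H/III-3 ? II-1×II-2: Hh|hh
H/III-4 aff II-1×II-2: hh
⇒ H over [I-1,I-2,II-1,II-2,II-3,II-4,II-5,III-1,III-2,III-3,III-4]: 44 consistent

III-3 ∈ {GG Hh, GG hh, Gg Hh, Gg hh, gg Hh, gg hh}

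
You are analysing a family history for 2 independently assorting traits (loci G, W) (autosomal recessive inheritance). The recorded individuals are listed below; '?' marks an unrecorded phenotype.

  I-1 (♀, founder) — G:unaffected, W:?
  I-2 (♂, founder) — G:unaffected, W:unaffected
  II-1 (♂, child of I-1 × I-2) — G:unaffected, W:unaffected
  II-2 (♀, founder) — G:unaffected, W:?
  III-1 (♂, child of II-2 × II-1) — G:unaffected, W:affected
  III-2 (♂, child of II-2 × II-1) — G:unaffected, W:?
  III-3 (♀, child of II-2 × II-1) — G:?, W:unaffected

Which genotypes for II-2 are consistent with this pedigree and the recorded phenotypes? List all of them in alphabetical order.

II-2 ∈ {GG Ww, GG ww, Gg Ww, Gg ww}

G/I-1 un ·: GG|Gg
G/I-2 un ·: GG|Gg
G/II-1 un I-1×I-2: GG|Gg
G/II-2 un ·: GG|Gg
G/III-1 un II-2×II-1: GG|Gg
G/III-2 un II-2×II-1: GG|Gg
G/III-3 ? II-2×II-1: GG|Gg|gg
⇒ G over [I-1,I-2,II-1,II-2,III-1,III-2,III-3]: 96 consistent
W/I-1 ? ·: WW|Ww|ww
W/I-2 un ·: WW|Ww
W/II-1 un I-1×I-2: Ww
W/II-2 ? ·: Ww|ww
W/III-1 aff II-2×II-1: ww
W/III-2 ? II-2×II-1: WW|Ww|ww
W/III-3 un II-2×II-1: WW|Ww
⇒ W over [I-1,I-2,II-1,II-2,III-1,III-2,III-3]: 40 consistent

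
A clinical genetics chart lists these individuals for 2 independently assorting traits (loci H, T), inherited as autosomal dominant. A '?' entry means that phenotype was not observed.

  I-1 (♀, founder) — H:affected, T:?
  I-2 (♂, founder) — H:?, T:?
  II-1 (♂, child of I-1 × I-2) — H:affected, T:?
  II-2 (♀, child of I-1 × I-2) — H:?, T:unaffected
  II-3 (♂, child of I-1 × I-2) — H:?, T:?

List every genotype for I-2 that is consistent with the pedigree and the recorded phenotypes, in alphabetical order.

H/I-1 aff ·: Hh|HH
H/I-2 ? ·: hh|Hh|HH
H/II-1 aff I-1×I-2: Hh|HH
H/II-2 ? I-1×I-2: hh|Hh|HH
H/II-3 ? I-1×I-2: hh|Hh|HH
⇒ H over [I-1,I-2,II-1,II-2,II-3]: 40 consistent
T/I-1 ? ·: tt|Tt
T/I-2 ? ·: tt|Tt
T/II-1 ? I-1×I-2: tt|Tt|TT
T/II-2 un I-1×I-2: tt
T/II-3 ? I-1×I-2: tt|Tt|TT
⇒ T over [I-1,I-2,II-1,II-2,II-3]: 18 consistent

I-2 ∈ {HH Tt, HH tt, Hh Tt, Hh tt, hh Tt, hh tt}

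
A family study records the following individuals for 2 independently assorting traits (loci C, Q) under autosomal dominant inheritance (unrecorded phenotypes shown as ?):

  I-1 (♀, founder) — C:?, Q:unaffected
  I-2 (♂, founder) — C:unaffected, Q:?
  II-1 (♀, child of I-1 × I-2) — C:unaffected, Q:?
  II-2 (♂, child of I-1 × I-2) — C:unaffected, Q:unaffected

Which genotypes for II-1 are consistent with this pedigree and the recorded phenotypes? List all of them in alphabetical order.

II-1 ∈ {cc Qq, cc qq}

C/I-1 ? ·: cc|Cc
C/I-2 un ·: cc
C/II-1 un I-1×I-2: cc
C/II-2 un I-1×I-2: cc
⇒ C over [I-1,I-2,II-1,II-2]: 2 consistent
Q/I-1 un ·: qq
Q/I-2 ? ·: qq|Qq
Q/II-1 ? I-1×I-2: qq|Qq
Q/II-2 un I-1×I-2: qq
⇒ Q over [I-1,I-2,II-1,II-2]: 3 consistent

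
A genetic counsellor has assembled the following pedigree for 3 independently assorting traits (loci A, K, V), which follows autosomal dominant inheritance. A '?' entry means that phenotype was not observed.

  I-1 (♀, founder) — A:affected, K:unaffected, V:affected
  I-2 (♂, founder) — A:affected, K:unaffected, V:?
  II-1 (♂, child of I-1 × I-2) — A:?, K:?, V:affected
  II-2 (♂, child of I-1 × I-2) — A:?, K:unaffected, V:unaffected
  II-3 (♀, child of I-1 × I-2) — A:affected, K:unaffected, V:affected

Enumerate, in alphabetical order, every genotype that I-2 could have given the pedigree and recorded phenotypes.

I-2 ∈ {AA kk Vv, AA kk vv, Aa kk Vv, Aa kk vv}

A/I-1 aff ·: Aa|AA
A/I-2 aff ·: Aa|AA
A/II-1 ? I-1×I-2: aa|Aa|AA
A/II-2 ? I-1×I-2: aa|Aa|AA
A/II-3 aff I-1×I-2: Aa|AA
⇒ A over [I-1,I-2,II-1,II-2,II-3]: 35 consistent
K/I-1 un ·: kk
K/I-2 un ·: kk
K/II-1 ? I-1×I-2: kk
K/II-2 un I-1×I-2: kk
K/II-3 un I-1×I-2: kk
⇒ K over [I-1,I-2,II-1,II-2,II-3]: 1 consistent
V/I-1 aff ·: Vv
V/I-2 ? ·: vv|Vv
V/II-1 aff I-1×I-2: Vv|VV
V/II-2 un I-1×I-2: vv
V/II-3 aff I-1×I-2: Vv|VV
⇒ V over [I-1,I-2,II-1,II-2,II-3]: 5 consistent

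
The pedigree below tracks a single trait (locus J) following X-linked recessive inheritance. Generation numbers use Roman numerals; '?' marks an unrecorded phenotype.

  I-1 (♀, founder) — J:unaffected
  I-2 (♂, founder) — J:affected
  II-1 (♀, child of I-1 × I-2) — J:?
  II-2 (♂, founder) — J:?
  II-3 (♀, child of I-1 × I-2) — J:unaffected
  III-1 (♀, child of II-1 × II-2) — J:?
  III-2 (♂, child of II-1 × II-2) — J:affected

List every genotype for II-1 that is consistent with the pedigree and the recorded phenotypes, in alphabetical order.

II-1 ∈ {X^JX^j, X^jX^j}

J/I-1 un ·: X^JX^J|X^JX^j
J/I-2 aff ·: X^jY
J/II-1 ? I-1×I-2: X^JX^j|X^jX^j
J/II-2 ? ·: X^JY|X^jY
J/II-3 un I-1×I-2: X^JX^j
J/III-1 ? II-1×II-2: X^JX^J|X^JX^j|X^jX^j
J/III-2 aff II-1×II-2: X^jY
⇒ J over [I-1,I-2,II-1,II-2,II-3,III-1,III-2]: 10 consistent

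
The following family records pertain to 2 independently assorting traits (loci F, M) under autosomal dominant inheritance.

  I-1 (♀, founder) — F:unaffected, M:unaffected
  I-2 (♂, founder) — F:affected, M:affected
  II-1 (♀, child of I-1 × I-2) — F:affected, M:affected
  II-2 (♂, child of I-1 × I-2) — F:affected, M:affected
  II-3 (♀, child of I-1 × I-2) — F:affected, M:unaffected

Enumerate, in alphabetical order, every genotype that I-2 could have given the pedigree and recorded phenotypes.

F/I-1 un ·: ff
F/I-2 aff ·: Ff|FF
F/II-1 aff I-1×I-2: Ff
F/II-2 aff I-1×I-2: Ff
F/II-3 aff I-1×I-2: Ff
⇒ F over [I-1,I-2,II-1,II-2,II-3]: 2 consistent
M/I-1 un ·: mm
M/I-2 aff ·: Mm
M/II-1 aff I-1×I-2: Mm
M/II-2 aff I-1×I-2: Mm
M/II-3 un I-1×I-2: mm
⇒ M over [I-1,I-2,II-1,II-2,II-3]: 1 consistent

I-2 ∈ {FF Mm, Ff Mm}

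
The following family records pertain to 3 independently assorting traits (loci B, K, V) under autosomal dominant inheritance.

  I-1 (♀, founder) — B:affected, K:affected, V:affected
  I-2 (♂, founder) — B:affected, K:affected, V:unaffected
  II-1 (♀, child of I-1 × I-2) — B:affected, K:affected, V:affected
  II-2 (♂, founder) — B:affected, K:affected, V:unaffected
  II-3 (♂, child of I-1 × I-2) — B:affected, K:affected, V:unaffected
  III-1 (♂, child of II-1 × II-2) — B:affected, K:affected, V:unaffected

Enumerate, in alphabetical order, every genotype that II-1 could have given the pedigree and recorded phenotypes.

B/I-1 aff ·: Bb|BB
B/I-2 aff ·: Bb|BB
B/II-1 aff I-1×I-2: Bb|BB
B/II-2 aff ·: Bb|BB
B/II-3 aff I-1×I-2: Bb|BB
B/III-1 aff II-1×II-2: Bb|BB
⇒ B over [I-1,I-2,II-1,II-2,II-3,III-1]: 45 consistent
K/I-1 aff ·: Kk|KK
K/I-2 aff ·: Kk|KK
K/II-1 aff I-1×I-2: Kk|KK
K/II-2 aff ·: Kk|KK
K/II-3 aff I-1×I-2: Kk|KK
K/III-1 aff II-1×II-2: Kk|KK
⇒ K over [I-1,I-2,II-1,II-2,II-3,III-1]: 45 consistent
V/I-1 aff ·: Vv
V/I-2 un ·: vv
V/II-1 aff I-1×I-2: Vv
V/II-2 un ·: vv
V/II-3 un I-1×I-2: vv
V/III-1 un II-1×II-2: vv
⇒ V over [I-1,I-2,II-1,II-2,II-3,III-1]: 1 consistent

II-1 ∈ {BB KK Vv, BB Kk Vv, Bb KK Vv, Bb Kk Vv}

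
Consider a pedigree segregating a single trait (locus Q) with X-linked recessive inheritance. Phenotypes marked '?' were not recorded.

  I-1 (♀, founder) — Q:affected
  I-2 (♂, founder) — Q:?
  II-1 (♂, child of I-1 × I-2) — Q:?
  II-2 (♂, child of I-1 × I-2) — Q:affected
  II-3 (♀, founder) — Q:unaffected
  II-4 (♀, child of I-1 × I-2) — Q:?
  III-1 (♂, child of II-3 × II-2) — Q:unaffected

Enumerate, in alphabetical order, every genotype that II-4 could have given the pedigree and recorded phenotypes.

II-4 ∈ {X^QX^q, X^qX^q}

Q/I-1 aff ·: X^qX^q
Q/I-2 ? ·: X^QY|X^qY
Q/II-1 ? I-1×I-2: X^qY
Q/II-2 aff I-1×I-2: X^qY
Q/II-3 un ·: X^QX^Q|X^QX^q
Q/II-4 ? I-1×I-2: X^QX^q|X^qX^q
Q/III-1 un II-3×II-2: X^QY
⇒ Q over [I-1,I-2,II-1,II-2,II-3,II-4,III-1]: 4 consistent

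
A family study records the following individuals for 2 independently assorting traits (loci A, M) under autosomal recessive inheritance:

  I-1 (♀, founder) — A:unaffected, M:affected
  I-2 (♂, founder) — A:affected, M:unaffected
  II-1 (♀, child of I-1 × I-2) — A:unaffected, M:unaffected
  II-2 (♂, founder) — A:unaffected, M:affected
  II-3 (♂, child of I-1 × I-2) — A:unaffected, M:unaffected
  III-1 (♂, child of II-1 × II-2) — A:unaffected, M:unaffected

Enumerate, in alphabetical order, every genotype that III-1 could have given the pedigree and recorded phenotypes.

III-1 ∈ {AA Mm, Aa Mm}

A/I-1 un ·: AA|Aa
A/I-2 aff ·: aa
A/II-1 un I-1×I-2: Aa
A/II-2 un ·: AA|Aa
A/II-3 un I-1×I-2: Aa
A/III-1 un II-1×II-2: AA|Aa
⇒ A over [I-1,I-2,II-1,II-2,II-3,III-1]: 8 consistent
M/I-1 aff ·: mm
M/I-2 un ·: MM|Mm
M/II-1 un I-1×I-2: Mm
M/II-2 aff ·: mm
M/II-3 un I-1×I-2: Mm
M/III-1 un II-1×II-2: Mm
⇒ M over [I-1,I-2,II-1,II-2,II-3,III-1]: 2 consistent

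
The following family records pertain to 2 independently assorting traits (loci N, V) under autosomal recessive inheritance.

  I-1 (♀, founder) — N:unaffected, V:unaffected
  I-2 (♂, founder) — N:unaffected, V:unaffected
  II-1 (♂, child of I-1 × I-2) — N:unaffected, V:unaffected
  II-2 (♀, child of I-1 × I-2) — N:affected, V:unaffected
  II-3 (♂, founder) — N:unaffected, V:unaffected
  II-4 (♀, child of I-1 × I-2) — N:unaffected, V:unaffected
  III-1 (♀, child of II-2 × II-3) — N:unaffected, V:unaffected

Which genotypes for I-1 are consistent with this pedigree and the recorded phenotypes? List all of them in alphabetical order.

I-1 ∈ {Nn VV, Nn Vv}

N/I-1 un ·: Nn
N/I-2 un ·: Nn
N/II-1 un I-1×I-2: NN|Nn
N/II-2 aff I-1×I-2: nn
N/II-3 un ·: NN|Nn
N/II-4 un I-1×I-2: NN|Nn
N/III-1 un II-2×II-3: Nn
⇒ N over [I-1,I-2,II-1,II-2,II-3,II-4,III-1]: 8 consistent
V/I-1 un ·: VV|Vv
V/I-2 un ·: VV|Vv
V/II-1 un I-1×I-2: VV|Vv
V/II-2 un I-1×I-2: VV|Vv
V/II-3 un ·: VV|Vv
V/II-4 un I-1×I-2: VV|Vv
V/III-1 un II-2×II-3: VV|Vv
⇒ V over [I-1,I-2,II-1,II-2,II-3,II-4,III-1]: 87 consistent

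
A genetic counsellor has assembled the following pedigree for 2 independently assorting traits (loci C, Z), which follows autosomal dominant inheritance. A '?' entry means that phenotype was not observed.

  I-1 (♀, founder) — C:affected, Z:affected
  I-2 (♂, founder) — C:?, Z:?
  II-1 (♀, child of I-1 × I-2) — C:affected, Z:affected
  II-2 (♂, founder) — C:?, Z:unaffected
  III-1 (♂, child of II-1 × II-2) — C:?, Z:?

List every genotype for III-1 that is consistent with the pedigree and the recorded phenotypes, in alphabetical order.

III-1 ∈ {CC Zz, CC zz, Cc Zz, Cc zz, cc Zz, cc zz}

C/I-1 aff ·: Cc|CC
C/I-2 ? ·: cc|Cc|CC
C/II-1 aff I-1×I-2: Cc|CC
C/II-2 ? ·: cc|Cc|CC
C/III-1 ? II-1×II-2: cc|Cc|CC
⇒ C over [I-1,I-2,II-1,II-2,III-1]: 51 consistent
Z/I-1 aff ·: Zz|ZZ
Z/I-2 ? ·: zz|Zz|ZZ
Z/II-1 aff I-1×I-2: Zz|ZZ
Z/II-2 un ·: zz
Z/III-1 ? II-1×II-2: zz|Zz
⇒ Z over [I-1,I-2,II-1,II-2,III-1]: 14 consistent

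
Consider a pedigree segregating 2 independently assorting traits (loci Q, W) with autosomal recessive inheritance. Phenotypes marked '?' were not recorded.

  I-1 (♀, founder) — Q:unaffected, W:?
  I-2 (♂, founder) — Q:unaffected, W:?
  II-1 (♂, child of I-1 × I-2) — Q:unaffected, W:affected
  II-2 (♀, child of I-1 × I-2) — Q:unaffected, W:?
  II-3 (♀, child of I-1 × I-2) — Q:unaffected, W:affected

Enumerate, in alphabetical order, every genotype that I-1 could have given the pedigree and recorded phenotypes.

I-1 ∈ {QQ Ww, QQ ww, Qq Ww, Qq ww}

Q/I-1 un ·: QQ|Qq
Q/I-2 un ·: QQ|Qq
Q/II-1 un I-1×I-2: QQ|Qq
Q/II-2 un I-1×I-2: QQ|Qq
Q/II-3 un I-1×I-2: QQ|Qq
⇒ Q over [I-1,I-2,II-1,II-2,II-3]: 25 consistent
W/I-1 ? ·: Ww|ww
W/I-2 ? ·: Ww|ww
W/II-1 aff I-1×I-2: ww
W/II-2 ? I-1×I-2: WW|Ww|ww
W/II-3 aff I-1×I-2: ww
⇒ W over [I-1,I-2,II-1,II-2,II-3]: 8 consistent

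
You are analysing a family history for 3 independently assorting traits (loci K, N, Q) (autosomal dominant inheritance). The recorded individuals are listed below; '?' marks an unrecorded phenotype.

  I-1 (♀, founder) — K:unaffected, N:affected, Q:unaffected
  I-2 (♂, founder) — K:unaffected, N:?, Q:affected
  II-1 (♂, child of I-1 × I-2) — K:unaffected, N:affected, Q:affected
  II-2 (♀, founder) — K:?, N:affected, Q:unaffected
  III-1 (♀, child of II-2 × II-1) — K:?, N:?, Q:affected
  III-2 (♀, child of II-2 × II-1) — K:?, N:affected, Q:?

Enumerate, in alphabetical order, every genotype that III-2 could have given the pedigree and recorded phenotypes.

III-2 ∈ {Kk NN Qq, Kk NN qq, Kk Nn Qq, Kk Nn qq, kk NN Qq, kk NN qq, kk Nn Qq, kk Nn qq}

K/I-1 un ·: kk
K/I-2 un ·: kk
K/II-1 un I-1×I-2: kk
K/II-2 ? ·: kk|Kk|KK
K/III-1 ? II-2×II-1: kk|Kk
K/III-2 ? II-2×II-1: kk|Kk
⇒ K over [I-1,I-2,II-1,II-2,III-1,III-2]: 6 consistent
N/I-1 aff ·: Nn|NN
N/I-2 ? ·: nn|Nn|NN
N/II-1 aff I-1×I-2: Nn|NN
N/II-2 aff ·: Nn|NN
N/III-1 ? II-2×II-1: nn|Nn|NN
N/III-2 aff II-2×II-1: Nn|NN
⇒ N over [I-1,I-2,II-1,II-2,III-1,III-2]: 70 consistent
Q/I-1 un ·: qq
Q/I-2 aff ·: Qq|QQ
Q/II-1 aff I-1×I-2: Qq
Q/II-2 un ·: qq
Q/III-1 aff II-2×II-1: Qq
Q/III-2 ? II-2×II-1: qq|Qq
⇒ Q over [I-1,I-2,II-1,II-2,III-1,III-2]: 4 consistent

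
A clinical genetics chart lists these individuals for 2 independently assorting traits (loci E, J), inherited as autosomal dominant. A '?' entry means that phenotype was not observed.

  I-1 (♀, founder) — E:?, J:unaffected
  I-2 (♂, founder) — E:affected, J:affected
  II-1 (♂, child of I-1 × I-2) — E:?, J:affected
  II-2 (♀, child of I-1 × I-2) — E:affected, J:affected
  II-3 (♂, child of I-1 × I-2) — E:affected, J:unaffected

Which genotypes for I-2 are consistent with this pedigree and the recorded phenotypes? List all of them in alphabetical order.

E/I-1 ? ·: ee|Ee|EE
E/I-2 aff ·: Ee|EE
E/II-1 ? I-1×I-2: ee|Ee|EE
E/II-2 aff I-1×I-2: Ee|EE
E/II-3 aff I-1×I-2: Ee|EE
⇒ E over [I-1,I-2,II-1,II-2,II-3]: 32 consistent
J/I-1 un ·: jj
J/I-2 aff ·: Jj
J/II-1 aff I-1×I-2: Jj
J/II-2 aff I-1×I-2: Jj
J/II-3 un I-1×I-2: jj
⇒ J over [I-1,I-2,II-1,II-2,II-3]: 1 consistent

I-2 ∈ {EE Jj, Ee Jj}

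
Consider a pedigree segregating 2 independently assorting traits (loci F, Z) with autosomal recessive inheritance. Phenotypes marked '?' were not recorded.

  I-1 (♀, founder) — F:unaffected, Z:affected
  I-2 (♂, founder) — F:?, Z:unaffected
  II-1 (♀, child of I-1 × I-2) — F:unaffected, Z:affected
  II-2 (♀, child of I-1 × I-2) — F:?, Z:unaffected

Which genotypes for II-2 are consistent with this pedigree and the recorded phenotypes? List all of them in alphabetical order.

II-2 ∈ {FF Zz, Ff Zz, ff Zz}

F/I-1 un ·: FF|Ff
F/I-2 ? ·: FF|Ff|ff
F/II-1 un I-1×I-2: FF|Ff
F/II-2 ? I-1×I-2: FF|Ff|ff
⇒ F over [I-1,I-2,II-1,II-2]: 18 consistent
Z/I-1 aff ·: zz
Z/I-2 un ·: Zz
Z/II-1 aff I-1×I-2: zz
Z/II-2 un I-1×I-2: Zz
⇒ Z over [I-1,I-2,II-1,II-2]: 1 consistent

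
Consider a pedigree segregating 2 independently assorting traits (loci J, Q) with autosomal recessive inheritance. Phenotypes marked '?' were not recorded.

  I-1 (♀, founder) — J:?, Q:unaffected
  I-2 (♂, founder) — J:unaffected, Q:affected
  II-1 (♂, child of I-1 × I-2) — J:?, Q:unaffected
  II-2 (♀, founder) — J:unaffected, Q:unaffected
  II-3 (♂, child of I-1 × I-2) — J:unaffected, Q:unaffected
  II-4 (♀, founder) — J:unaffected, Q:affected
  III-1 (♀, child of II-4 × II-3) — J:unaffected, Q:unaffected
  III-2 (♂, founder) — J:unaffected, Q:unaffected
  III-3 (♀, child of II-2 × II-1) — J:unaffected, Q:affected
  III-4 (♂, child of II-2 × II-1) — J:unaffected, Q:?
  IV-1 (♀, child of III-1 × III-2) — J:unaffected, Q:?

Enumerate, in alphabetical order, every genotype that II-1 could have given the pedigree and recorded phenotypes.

II-1 ∈ {JJ Qq, Jj Qq, jj Qq}

J/I-1 ? ·: JJ|Jj|jj
J/I-2 un ·: JJ|Jj
J/II-1 ? I-1×I-2: JJ|Jj|jj
J/II-2 un ·: JJ|Jj
J/II-3 un I-1×I-2: JJ|Jj
J/II-4 un ·: JJ|Jj
J/III-1 un II-4×II-3: JJ|Jj
J/III-2 un ·: JJ|Jj
J/III-3 un II-2×II-1: JJ|Jj
J/III-4 un II-2×II-1: JJ|Jj
J/IV-1 un III-1×III-2: JJ|Jj
⇒ J over [I-1,I-2,II-1,II-2,II-3,II-4,III-1,III-2,III-3,III-4,IV-1]: 1286 consistent
Q/I-1 un ·: QQ|Qq
Q/I-2 aff ·: qq
Q/II-1 un I-1×I-2: Qq
Q/II-2 un ·: Qq
Q/II-3 un I-1×I-2: Qq
Q/II-4 aff ·: qq
Q/III-1 un II-4×II-3: Qq
Q/III-2 un ·: QQ|Qq
Q/III-3 aff II-2×II-1: qq
Q/III-4 ? II-2×II-1: QQ|Qq|qq
Q/IV-1 ? III-1×III-2: QQ|Qq|qq
⇒ Q over [I-1,I-2,II-1,II-2,II-3,II-4,III-1,III-2,III-3,III-4,IV-1]: 30 consistent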